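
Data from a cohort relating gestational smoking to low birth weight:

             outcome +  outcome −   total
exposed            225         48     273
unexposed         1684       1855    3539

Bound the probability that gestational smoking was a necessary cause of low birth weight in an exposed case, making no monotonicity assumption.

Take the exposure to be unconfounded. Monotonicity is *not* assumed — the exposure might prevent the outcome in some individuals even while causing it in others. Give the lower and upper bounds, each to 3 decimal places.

p₁ = P(outcome | exposed) = 225/273 = 0.82418
p₀ = P(outcome | unexposed) = 1684/3539 = 0.47584
Under exogeneity alone the bounds on PN are max{0,(p₁−p₀)/p₁} ≤ PN ≤ min{1,(1−p₀)/p₁}.
  lower = (p₁ − p₀)/p₁ = 0.34834 / 0.82418 ≈ 0.4226
  upper = min{1, (1 − p₀)/p₁} = 0.52416 / 0.82418 ≈ 0.6360

0.423 ≤ PN ≤ 0.636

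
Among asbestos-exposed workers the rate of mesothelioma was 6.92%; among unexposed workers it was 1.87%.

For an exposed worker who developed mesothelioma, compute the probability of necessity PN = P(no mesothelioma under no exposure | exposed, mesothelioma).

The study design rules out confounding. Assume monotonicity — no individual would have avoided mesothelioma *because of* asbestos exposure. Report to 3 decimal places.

PN ≈ 0.730

p₁ = 0.0692, p₀ = 0.0187.
Under exogeneity and monotonicity, PN = (p₁ − p₀) / p₁.
PN = (0.0692 − 0.0187) / 0.0692 = 0.0505 / 0.0692 ≈ 0.7298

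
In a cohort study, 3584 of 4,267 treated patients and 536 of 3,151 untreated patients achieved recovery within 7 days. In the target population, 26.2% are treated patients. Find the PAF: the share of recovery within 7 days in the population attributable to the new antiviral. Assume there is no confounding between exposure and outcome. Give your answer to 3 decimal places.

PAF ≈ 0.508

p₁ = P(outcome | exposed) = 3584/4267 = 0.83993
p₀ = P(outcome | unexposed) = 536/3151 = 0.1701
Overall risk P(Y=1) = π·p₁ + (1−π)·p₀ = 0.262×0.83993 + 0.738×0.1701 = 0.3456.
Under exogeneity, PAF = [P(Y=1) − p₀] / P(Y=1).
PAF = (0.3456 − 0.1701) / 0.3456 ≈ 0.5078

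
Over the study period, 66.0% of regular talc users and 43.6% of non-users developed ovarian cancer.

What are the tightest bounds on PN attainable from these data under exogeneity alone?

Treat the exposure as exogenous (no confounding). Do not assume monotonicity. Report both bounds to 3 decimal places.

p₁ = 0.66, p₀ = 0.436.
Under exogeneity alone the bounds on PN are max{0,(p₁−p₀)/p₁} ≤ PN ≤ min{1,(1−p₀)/p₁}.
  lower = (p₁ − p₀)/p₁ = 0.224 / 0.66 ≈ 0.3394
  upper = min{1, (1 − p₀)/p₁} = 0.564 / 0.66 ≈ 0.8545

0.339 ≤ PN ≤ 0.855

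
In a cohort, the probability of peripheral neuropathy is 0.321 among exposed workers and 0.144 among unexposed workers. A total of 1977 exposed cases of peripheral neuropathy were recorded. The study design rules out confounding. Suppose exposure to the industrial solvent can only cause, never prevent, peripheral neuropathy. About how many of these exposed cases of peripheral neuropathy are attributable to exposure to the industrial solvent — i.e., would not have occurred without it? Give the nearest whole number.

about 1090 cases

Let p₁ = 0.321, p₀ = 0.144.
PN = (p₁ − p₀)/p₁ = (0.321 − 0.144) / 0.321 ≈ 0.55140.
Attributable cases ≈ PN × (exposed cases) = 0.55140 × 1977 ≈ 1090.12.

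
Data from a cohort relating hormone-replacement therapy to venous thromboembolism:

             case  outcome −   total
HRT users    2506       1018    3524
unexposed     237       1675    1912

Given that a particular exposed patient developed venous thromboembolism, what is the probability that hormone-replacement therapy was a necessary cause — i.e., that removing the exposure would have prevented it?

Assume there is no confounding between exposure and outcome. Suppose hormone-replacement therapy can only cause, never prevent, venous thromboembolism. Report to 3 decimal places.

p₁ = P(outcome | exposed) = 2506/3524 = 0.71112
p₀ = P(outcome | unexposed) = 237/1912 = 0.12395
Under exogeneity and monotonicity, PN = (p₁ − p₀) / p₁.
PN = (0.71112 − 0.12395) / 0.71112 = 0.58717 / 0.71112 ≈ 0.8257

PN ≈ 0.826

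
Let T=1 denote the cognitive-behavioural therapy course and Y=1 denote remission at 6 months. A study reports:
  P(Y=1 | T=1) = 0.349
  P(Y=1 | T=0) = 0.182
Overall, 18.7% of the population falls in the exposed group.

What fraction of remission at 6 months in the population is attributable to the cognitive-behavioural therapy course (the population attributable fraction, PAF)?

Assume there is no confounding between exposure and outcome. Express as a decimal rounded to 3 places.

PAF ≈ 0.146

Let p₁ = 0.349, p₀ = 0.182.
Overall risk P(Y=1) = π·p₁ + (1−π)·p₀ = 0.187×0.349 + 0.813×0.182 = 0.21323.
Under exogeneity, PAF = [P(Y=1) − p₀] / P(Y=1).
PAF = (0.21323 − 0.182) / 0.21323 ≈ 0.1465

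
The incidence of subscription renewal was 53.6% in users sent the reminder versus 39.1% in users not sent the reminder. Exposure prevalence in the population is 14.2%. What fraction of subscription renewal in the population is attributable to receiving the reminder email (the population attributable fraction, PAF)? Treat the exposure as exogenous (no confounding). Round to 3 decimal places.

p₁ = 0.536, p₀ = 0.391.
Overall risk P(Y=1) = π·p₁ + (1−π)·p₀ = 0.142×0.536 + 0.858×0.391 = 0.41159.
Under exogeneity, PAF = [P(Y=1) − p₀] / P(Y=1).
PAF = (0.41159 − 0.391) / 0.41159 ≈ 0.0500

PAF ≈ 0.050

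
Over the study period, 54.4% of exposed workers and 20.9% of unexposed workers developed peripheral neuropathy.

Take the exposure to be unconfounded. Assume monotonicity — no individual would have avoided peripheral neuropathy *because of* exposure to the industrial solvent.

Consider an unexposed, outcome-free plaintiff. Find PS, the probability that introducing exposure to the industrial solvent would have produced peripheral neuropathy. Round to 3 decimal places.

p₁ = 0.544, p₀ = 0.209.
Under exogeneity and monotonicity, PS = (p₁ − p₀) / (1 − p₀).
PS = (0.544 − 0.209) / (1 − 0.209) = 0.335 / 0.791 ≈ 0.4235

PS ≈ 0.424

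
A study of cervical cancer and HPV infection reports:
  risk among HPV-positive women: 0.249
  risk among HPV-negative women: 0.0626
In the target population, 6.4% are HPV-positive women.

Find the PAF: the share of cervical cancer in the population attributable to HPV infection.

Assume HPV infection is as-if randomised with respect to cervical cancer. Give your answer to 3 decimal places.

PAF ≈ 0.160

Let p₁ = 0.249, p₀ = 0.0626.
Overall risk P(Y=1) = π·p₁ + (1−π)·p₀ = 0.064×0.249 + 0.936×0.0626 = 0.07453.
Under exogeneity, PAF = [P(Y=1) − p₀] / P(Y=1).
PAF = (0.07453 − 0.0626) / 0.07453 ≈ 0.1601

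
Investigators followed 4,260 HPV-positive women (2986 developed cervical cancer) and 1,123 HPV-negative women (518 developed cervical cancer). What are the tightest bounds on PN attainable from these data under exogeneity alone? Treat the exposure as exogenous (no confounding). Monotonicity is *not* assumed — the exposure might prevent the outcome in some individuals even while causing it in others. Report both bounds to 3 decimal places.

0.342 ≤ PN ≤ 0.769

p₁ = P(outcome | exposed) = 2986/4260 = 0.70094
p₀ = P(outcome | unexposed) = 518/1123 = 0.46126
Under exogeneity alone the bounds on PN are max{0,(p₁−p₀)/p₁} ≤ PN ≤ min{1,(1−p₀)/p₁}.
  lower = (p₁ − p₀)/p₁ = 0.23967 / 0.70094 ≈ 0.3419
  upper = min{1, (1 − p₀)/p₁} = 0.53874 / 0.70094 ≈ 0.7686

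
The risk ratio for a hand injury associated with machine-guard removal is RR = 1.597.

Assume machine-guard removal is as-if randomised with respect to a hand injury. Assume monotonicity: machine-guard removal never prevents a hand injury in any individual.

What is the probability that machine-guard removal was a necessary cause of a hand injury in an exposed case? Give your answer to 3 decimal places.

PN ≈ 0.374

Under exogeneity and monotonicity, PN = (RR − 1) / RR = 1 − 1/RR.
PN = (1.597 − 1) / 1.597 = 0.597 / 1.597 ≈ 0.3738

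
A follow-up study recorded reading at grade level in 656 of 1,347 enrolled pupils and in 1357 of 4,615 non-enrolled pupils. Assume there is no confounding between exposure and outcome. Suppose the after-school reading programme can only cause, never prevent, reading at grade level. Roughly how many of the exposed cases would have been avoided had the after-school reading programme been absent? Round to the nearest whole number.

about 260 cases

p₁ = P(outcome | exposed) = 656/1347 = 0.48701
p₀ = P(outcome | unexposed) = 1357/4615 = 0.29404
PN = (p₁ − p₀)/p₁ = (0.48701 − 0.29404) / 0.48701 ≈ 0.39623.
Attributable cases ≈ PN × (exposed cases) = 0.39623 × 656 ≈ 259.93.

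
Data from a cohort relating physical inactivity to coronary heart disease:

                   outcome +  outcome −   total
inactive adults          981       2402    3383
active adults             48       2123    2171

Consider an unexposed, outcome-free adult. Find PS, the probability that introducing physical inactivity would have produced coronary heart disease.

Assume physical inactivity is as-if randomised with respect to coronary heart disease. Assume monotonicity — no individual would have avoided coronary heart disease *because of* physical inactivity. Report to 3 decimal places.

p₁ = P(outcome | exposed) = 981/3383 = 0.28998
p₀ = P(outcome | unexposed) = 48/2171 = 0.02211
Under exogeneity and monotonicity, PS = (p₁ − p₀)/(1 − p₀).
PS = (0.28998 − 0.02211) / 0.97789 ≈ 0.2739

PS ≈ 0.274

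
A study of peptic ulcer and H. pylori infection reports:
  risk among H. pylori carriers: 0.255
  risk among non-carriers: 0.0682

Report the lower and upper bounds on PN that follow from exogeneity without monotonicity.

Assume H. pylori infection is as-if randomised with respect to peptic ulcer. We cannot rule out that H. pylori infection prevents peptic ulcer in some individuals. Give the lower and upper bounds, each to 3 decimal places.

0.733 ≤ PN ≤ 1.000

Let p₁ = 0.255, p₀ = 0.0682.
Under exogeneity alone the bounds on PN are max{0,(p₁−p₀)/p₁} ≤ PN ≤ min{1,(1−p₀)/p₁}.
  lower = (p₁ − p₀)/p₁ = 0.1868 / 0.255 ≈ 0.7325
  upper = min{1, (1 − p₀)/p₁} = 0.9318 / 0.255 ≈ 3.6541 → capped at 1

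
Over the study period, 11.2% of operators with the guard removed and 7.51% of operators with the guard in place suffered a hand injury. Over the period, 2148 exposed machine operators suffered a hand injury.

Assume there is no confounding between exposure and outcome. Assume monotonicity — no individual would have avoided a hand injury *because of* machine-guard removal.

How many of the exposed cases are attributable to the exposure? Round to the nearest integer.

p₁ = 0.112, p₀ = 0.0751.
PN = (p₁ − p₀)/p₁ = (0.112 − 0.0751) / 0.112 ≈ 0.32946.
Attributable cases ≈ PN × (exposed cases) = 0.32946 × 2148 ≈ 707.69.

about 708 cases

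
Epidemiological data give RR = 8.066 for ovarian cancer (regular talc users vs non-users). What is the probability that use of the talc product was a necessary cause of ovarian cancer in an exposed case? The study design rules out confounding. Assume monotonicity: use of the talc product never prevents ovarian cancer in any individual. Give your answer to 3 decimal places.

Under exogeneity and monotonicity, PN = (RR − 1) / RR = 1 − 1/RR.
PN = (8.066 − 1) / 8.066 = 7.066 / 8.066 ≈ 0.8760

PN ≈ 0.876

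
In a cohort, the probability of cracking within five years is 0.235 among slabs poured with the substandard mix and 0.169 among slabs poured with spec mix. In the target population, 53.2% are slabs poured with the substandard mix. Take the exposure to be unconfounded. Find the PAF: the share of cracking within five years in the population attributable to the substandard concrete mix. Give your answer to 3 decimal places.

PAF ≈ 0.172

Let p₁ = 0.235, p₀ = 0.169.
Overall risk P(Y=1) = π·p₁ + (1−π)·p₀ = 0.532×0.235 + 0.468×0.169 = 0.20411.
Under exogeneity, PAF = [P(Y=1) − p₀] / P(Y=1).
PAF = (0.20411 − 0.169) / 0.20411 ≈ 0.1720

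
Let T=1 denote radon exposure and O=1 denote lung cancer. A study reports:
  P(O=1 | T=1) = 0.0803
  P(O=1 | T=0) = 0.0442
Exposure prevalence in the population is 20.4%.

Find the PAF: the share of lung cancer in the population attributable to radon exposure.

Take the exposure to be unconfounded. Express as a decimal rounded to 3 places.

Let p₁ = 0.0803, p₀ = 0.0442.
Overall risk P(Y=1) = π·p₁ + (1−π)·p₀ = 0.204×0.0803 + 0.796×0.0442 = 0.051564.
Under exogeneity, PAF = [P(Y=1) − p₀] / P(Y=1).
PAF = (0.051564 − 0.0442) / 0.051564 ≈ 0.1428

PAF ≈ 0.143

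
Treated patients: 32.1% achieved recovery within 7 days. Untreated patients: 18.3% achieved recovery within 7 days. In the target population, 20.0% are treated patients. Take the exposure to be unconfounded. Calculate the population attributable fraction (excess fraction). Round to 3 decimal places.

p₁ = 0.321, p₀ = 0.183.
Overall risk P(Y=1) = π·p₁ + (1−π)·p₀ = 0.2×0.321 + 0.8×0.183 = 0.2106.
Under exogeneity, PAF = [P(Y=1) − p₀] / P(Y=1).
PAF = (0.2106 − 0.183) / 0.2106 ≈ 0.1311

PAF ≈ 0.131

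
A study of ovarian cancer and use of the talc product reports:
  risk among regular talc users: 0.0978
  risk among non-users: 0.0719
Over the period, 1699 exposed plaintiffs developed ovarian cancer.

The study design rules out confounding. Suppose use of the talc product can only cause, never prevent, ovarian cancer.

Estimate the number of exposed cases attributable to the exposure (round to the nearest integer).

Let p₁ = 0.0978, p₀ = 0.0719.
PN = (p₁ − p₀)/p₁ = (0.0978 − 0.0719) / 0.0978 ≈ 0.26483.
Attributable cases ≈ PN × (exposed cases) = 0.26483 × 1699 ≈ 449.94.

about 450 cases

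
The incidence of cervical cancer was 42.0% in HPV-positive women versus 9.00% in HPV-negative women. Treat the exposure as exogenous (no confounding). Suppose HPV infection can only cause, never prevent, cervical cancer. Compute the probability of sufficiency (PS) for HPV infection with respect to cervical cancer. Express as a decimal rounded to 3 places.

p₁ = 0.42, p₀ = 0.09.
Under exogeneity and monotonicity, PS = (p₁ − p₀) / (1 − p₀).
PS = (0.42 − 0.09) / (1 − 0.09) = 0.33 / 0.91 ≈ 0.3626

PS ≈ 0.363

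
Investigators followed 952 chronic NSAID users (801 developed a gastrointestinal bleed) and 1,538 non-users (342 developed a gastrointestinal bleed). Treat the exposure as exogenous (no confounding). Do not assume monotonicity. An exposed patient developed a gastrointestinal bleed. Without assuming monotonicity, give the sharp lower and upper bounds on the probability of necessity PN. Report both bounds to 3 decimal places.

0.736 ≤ PN ≤ 0.924

p₁ = P(outcome | exposed) = 801/952 = 0.84139
p₀ = P(outcome | unexposed) = 342/1538 = 0.22237
Under exogeneity alone the bounds on PN are max{0,(p₁−p₀)/p₁} ≤ PN ≤ min{1,(1−p₀)/p₁}.
  lower = (p₁ − p₀)/p₁ = 0.61902 / 0.84139 ≈ 0.7357
  upper = min{1, (1 − p₀)/p₁} = 0.77763 / 0.84139 ≈ 0.9242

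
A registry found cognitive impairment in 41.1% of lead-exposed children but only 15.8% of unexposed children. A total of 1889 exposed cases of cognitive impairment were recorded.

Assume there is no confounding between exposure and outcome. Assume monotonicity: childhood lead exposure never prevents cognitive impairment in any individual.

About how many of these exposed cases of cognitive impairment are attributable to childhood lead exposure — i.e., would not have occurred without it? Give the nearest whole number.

about 1163 cases

p₁ = 0.411, p₀ = 0.158.
PN = (p₁ − p₀)/p₁ = (0.411 − 0.158) / 0.411 ≈ 0.61557.
Attributable cases ≈ PN × (exposed cases) = 0.61557 × 1889 ≈ 1162.82.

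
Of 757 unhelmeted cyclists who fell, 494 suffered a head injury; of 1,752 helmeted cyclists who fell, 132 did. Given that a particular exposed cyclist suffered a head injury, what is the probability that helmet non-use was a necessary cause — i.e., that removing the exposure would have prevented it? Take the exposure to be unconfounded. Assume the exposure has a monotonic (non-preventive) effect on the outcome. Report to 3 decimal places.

PN ≈ 0.885

p₁ = P(outcome | exposed) = 494/757 = 0.65258
p₀ = P(outcome | unexposed) = 132/1752 = 0.075342
Under exogeneity and monotonicity, PN = (p₁ − p₀) / p₁.
PN = (0.65258 − 0.075342) / 0.65258 = 0.57723 / 0.65258 ≈ 0.8845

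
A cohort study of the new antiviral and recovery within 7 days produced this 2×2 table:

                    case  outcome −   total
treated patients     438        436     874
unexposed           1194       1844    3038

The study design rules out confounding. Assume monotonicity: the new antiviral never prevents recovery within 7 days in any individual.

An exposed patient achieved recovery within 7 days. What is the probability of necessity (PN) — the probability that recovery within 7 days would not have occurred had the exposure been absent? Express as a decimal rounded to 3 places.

p₁ = P(outcome | exposed) = 438/874 = 0.50114
p₀ = P(outcome | unexposed) = 1194/3038 = 0.39302
Under exogeneity and monotonicity, PN = (p₁ − p₀) / p₁.
PN = (0.50114 − 0.39302) / 0.50114 = 0.10812 / 0.50114 ≈ 0.2158

PN ≈ 0.216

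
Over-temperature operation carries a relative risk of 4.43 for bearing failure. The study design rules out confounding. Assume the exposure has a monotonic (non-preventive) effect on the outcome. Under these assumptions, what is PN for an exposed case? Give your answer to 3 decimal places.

Under exogeneity and monotonicity, PN = (RR − 1) / RR = 1 − 1/RR.
PN = (4.43 − 1) / 4.43 = 3.43 / 4.43 ≈ 0.7743

PN ≈ 0.774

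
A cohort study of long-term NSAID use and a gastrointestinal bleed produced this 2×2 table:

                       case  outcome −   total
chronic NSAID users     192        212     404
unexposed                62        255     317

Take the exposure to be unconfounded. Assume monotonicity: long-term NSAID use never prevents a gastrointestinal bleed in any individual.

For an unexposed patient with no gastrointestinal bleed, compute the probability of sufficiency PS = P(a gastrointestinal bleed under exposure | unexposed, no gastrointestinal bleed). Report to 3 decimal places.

p₁ = P(outcome | exposed) = 192/404 = 0.47525
p₀ = P(outcome | unexposed) = 62/317 = 0.19558
Under exogeneity and monotonicity, PS = (p₁ − p₀)/(1 − p₀).
PS = (0.47525 − 0.19558) / 0.80442 ≈ 0.3477

PS ≈ 0.348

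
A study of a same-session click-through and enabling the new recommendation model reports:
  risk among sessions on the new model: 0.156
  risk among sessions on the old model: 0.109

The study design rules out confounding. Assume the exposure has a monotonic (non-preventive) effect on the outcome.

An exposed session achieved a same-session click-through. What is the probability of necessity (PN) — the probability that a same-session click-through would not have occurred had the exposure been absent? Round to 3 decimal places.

PN ≈ 0.301

Let p₁ = 0.156, p₀ = 0.109.
Under exogeneity and monotonicity, PN = (p₁ − p₀) / p₁.
PN = (0.156 − 0.109) / 0.156 = 0.047 / 0.156 ≈ 0.3013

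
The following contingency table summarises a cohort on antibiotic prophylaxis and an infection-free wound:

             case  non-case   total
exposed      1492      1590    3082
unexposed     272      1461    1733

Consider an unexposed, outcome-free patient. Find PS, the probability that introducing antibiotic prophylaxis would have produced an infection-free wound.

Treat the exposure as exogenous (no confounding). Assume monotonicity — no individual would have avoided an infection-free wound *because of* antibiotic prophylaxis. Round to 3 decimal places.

p₁ = P(outcome | exposed) = 1492/3082 = 0.4841
p₀ = P(outcome | unexposed) = 272/1733 = 0.15695
Under exogeneity and monotonicity, PS = (p₁ − p₀)/(1 − p₀).
PS = (0.4841 − 0.15695) / 0.84305 ≈ 0.3881

PS ≈ 0.388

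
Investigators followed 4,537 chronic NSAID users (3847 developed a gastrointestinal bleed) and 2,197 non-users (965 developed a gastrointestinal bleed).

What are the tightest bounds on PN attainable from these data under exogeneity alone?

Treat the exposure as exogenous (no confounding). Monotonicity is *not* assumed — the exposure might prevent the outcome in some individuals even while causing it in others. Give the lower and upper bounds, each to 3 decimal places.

p₁ = P(outcome | exposed) = 3847/4537 = 0.84792
p₀ = P(outcome | unexposed) = 965/2197 = 0.43924
Under exogeneity alone the bounds on PN are max{0,(p₁−p₀)/p₁} ≤ PN ≤ min{1,(1−p₀)/p₁}.
  lower = (p₁ − p₀)/p₁ = 0.40868 / 0.84792 ≈ 0.4820
  upper = min{1, (1 − p₀)/p₁} = 0.56076 / 0.84792 ≈ 0.6613

0.482 ≤ PN ≤ 0.661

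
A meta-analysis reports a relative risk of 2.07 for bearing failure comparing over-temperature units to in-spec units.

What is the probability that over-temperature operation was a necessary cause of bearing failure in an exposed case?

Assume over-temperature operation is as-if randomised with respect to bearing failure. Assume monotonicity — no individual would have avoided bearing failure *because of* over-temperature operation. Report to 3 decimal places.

PN ≈ 0.517

Under exogeneity and monotonicity, PN = (RR − 1) / RR = 1 − 1/RR.
PN = (2.07 − 1) / 2.07 = 1.07 / 2.07 ≈ 0.5169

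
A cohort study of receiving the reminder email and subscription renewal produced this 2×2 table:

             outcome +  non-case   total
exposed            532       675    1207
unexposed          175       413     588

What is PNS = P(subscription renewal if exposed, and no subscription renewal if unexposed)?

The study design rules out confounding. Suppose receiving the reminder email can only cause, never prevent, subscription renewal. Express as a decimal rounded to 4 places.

p₁ = P(outcome | exposed) = 532/1207 = 0.44076
p₀ = P(outcome | unexposed) = 175/588 = 0.29762
Under exogeneity and monotonicity, PNS = p₁ − p₀.
PNS = 0.44076 − 0.29762 = 0.14314

PNS ≈ 0.1431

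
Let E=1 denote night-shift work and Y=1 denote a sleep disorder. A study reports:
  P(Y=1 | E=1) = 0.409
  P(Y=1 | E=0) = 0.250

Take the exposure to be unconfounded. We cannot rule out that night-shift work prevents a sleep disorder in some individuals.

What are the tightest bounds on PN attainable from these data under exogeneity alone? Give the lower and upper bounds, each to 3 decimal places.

0.389 ≤ PN ≤ 1.000

Let p₁ = 0.409, p₀ = 0.25.
Under exogeneity alone the bounds on PN are max{0,(p₁−p₀)/p₁} ≤ PN ≤ min{1,(1−p₀)/p₁}.
  lower = (p₁ − p₀)/p₁ = 0.159 / 0.409 ≈ 0.3888
  upper = min{1, (1 − p₀)/p₁} = 0.75 / 0.409 ≈ 1.8337 → capped at 1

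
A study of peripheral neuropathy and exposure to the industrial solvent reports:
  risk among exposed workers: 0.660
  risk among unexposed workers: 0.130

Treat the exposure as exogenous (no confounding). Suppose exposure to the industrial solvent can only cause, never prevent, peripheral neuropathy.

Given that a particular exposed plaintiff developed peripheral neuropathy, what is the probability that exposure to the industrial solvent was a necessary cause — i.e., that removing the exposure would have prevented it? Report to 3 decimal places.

PN ≈ 0.803

Let p₁ = 0.66, p₀ = 0.13.
Under exogeneity and monotonicity, PN = (p₁ − p₀) / p₁.
PN = (0.66 − 0.13) / 0.66 = 0.53 / 0.66 ≈ 0.8030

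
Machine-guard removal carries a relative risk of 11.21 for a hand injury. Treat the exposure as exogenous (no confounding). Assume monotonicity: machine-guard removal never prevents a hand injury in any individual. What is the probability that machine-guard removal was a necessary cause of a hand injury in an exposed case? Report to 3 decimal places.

Under exogeneity and monotonicity, PN = (RR − 1) / RR = 1 − 1/RR.
PN = (11.21 − 1) / 11.21 = 10.21 / 11.21 ≈ 0.9108

PN ≈ 0.911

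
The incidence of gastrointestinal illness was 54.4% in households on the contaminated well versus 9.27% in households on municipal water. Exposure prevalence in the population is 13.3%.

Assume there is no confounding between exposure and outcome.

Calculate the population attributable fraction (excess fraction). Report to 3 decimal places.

PAF ≈ 0.393

p₁ = 0.544, p₀ = 0.0927.
Overall risk P(Y=1) = π·p₁ + (1−π)·p₀ = 0.133×0.544 + 0.867×0.0927 = 0.15272.
Under exogeneity, PAF = [P(Y=1) − p₀] / P(Y=1).
PAF = (0.15272 − 0.0927) / 0.15272 ≈ 0.3930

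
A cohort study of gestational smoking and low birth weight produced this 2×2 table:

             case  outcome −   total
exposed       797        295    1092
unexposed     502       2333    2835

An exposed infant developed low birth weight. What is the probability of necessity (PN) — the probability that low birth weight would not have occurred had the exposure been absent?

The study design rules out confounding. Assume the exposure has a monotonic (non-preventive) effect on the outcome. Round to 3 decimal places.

p₁ = P(outcome | exposed) = 797/1092 = 0.72985
p₀ = P(outcome | unexposed) = 502/2835 = 0.17707
Under exogeneity and monotonicity, PN = (p₁ − p₀)/p₁.
PN = (0.72985 − 0.17707) / 0.72985 ≈ 0.7574

PN ≈ 0.757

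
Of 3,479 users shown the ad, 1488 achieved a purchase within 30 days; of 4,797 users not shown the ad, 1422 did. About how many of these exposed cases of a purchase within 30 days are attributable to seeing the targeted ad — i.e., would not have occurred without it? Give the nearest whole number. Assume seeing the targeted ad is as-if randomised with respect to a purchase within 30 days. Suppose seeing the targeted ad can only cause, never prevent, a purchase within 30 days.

p₁ = P(outcome | exposed) = 1488/3479 = 0.42771
p₀ = P(outcome | unexposed) = 1422/4797 = 0.29644
PN = (p₁ − p₀)/p₁ = (0.42771 − 0.29644) / 0.42771 ≈ 0.30692.
Attributable cases ≈ PN × (exposed cases) = 0.30692 × 1488 ≈ 456.70.

about 457 cases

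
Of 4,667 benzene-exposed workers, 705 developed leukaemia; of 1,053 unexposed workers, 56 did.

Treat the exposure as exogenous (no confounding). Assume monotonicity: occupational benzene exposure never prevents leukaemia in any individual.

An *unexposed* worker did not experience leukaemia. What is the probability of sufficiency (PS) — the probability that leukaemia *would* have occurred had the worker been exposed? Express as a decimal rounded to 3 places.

p₁ = P(outcome | exposed) = 705/4667 = 0.15106
p₀ = P(outcome | unexposed) = 56/1053 = 0.053181
Under exogeneity and monotonicity, PS = (p₁ − p₀) / (1 − p₀).
PS = (0.15106 − 0.053181) / (1 − 0.053181) = 0.097879 / 0.94682 ≈ 0.1034

PS ≈ 0.103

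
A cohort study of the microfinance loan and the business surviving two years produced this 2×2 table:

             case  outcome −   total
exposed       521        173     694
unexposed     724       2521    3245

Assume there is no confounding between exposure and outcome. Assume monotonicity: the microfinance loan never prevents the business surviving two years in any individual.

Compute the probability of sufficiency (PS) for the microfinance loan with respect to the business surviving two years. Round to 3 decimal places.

p₁ = P(outcome | exposed) = 521/694 = 0.75072
p₀ = P(outcome | unexposed) = 724/3245 = 0.22311
Under exogeneity and monotonicity, PS = (p₁ − p₀) / (1 − p₀).
PS = (0.75072 − 0.22311) / (1 − 0.22311) = 0.52761 / 0.77689 ≈ 0.6791

PS ≈ 0.679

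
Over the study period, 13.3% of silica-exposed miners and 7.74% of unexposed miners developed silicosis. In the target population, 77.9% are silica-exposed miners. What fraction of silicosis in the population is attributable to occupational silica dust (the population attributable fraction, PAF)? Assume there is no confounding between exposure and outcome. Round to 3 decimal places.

PAF ≈ 0.359

p₁ = 0.133, p₀ = 0.0774.
Overall risk P(Y=1) = π·p₁ + (1−π)·p₀ = 0.779×0.133 + 0.221×0.0774 = 0.12071.
Under exogeneity, PAF = [P(Y=1) − p₀] / P(Y=1).
PAF = (0.12071 − 0.0774) / 0.12071 ≈ 0.3588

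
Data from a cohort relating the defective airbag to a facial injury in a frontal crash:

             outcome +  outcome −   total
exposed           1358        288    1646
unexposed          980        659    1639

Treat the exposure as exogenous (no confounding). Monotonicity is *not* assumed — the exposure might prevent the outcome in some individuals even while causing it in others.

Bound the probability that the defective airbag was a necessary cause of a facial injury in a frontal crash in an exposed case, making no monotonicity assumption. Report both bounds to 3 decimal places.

p₁ = P(outcome | exposed) = 1358/1646 = 0.82503
p₀ = P(outcome | unexposed) = 980/1639 = 0.59793
Under exogeneity alone the bounds on PN are max{0,(p₁−p₀)/p₁} ≤ PN ≤ min{1,(1−p₀)/p₁}.
  lower = (p₁ − p₀)/p₁ = 0.2271 / 0.82503 ≈ 0.2753
  upper = min{1, (1 − p₀)/p₁} = 0.40207 / 0.82503 ≈ 0.4873

0.275 ≤ PN ≤ 0.487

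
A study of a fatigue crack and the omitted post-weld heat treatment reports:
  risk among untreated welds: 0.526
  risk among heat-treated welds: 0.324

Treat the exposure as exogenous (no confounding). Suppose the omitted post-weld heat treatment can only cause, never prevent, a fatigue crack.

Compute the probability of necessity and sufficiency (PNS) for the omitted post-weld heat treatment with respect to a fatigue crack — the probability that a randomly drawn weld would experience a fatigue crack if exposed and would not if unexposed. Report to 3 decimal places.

PNS ≈ 0.202

Let p₁ = 0.526, p₀ = 0.324.
Under exogeneity and monotonicity, PNS = p₁ − p₀.
PNS = 0.526 − 0.324 = 0.202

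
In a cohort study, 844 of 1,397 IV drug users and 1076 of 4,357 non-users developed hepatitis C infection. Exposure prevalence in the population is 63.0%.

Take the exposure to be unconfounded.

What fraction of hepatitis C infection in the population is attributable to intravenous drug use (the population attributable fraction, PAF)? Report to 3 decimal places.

PAF ≈ 0.477

p₁ = P(outcome | exposed) = 844/1397 = 0.60415
p₀ = P(outcome | unexposed) = 1076/4357 = 0.24696
Overall risk P(Y=1) = π·p₁ + (1−π)·p₀ = 0.63×0.60415 + 0.37×0.24696 = 0.47199.
Under exogeneity, PAF = [P(Y=1) − p₀] / P(Y=1).
PAF = (0.47199 − 0.24696) / 0.47199 ≈ 0.4768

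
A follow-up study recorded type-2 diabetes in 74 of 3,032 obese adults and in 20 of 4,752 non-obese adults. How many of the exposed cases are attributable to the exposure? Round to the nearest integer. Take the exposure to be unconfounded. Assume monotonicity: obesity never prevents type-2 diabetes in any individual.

p₁ = P(outcome | exposed) = 74/3032 = 0.024406
p₀ = P(outcome | unexposed) = 20/4752 = 0.0042088
PN = (p₁ − p₀)/p₁ = (0.024406 − 0.0042088) / 0.024406 ≈ 0.82755.
Attributable cases ≈ PN × (exposed cases) = 0.82755 × 74 ≈ 61.24.

about 61 cases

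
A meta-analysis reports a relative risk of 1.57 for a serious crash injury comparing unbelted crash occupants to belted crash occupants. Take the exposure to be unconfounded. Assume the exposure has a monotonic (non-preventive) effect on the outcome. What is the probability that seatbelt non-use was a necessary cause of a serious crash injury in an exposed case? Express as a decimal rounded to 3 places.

PN ≈ 0.363

Under exogeneity and monotonicity, PN = (RR − 1) / RR = 1 − 1/RR.
PN = (1.57 − 1) / 1.57 = 0.57 / 1.57 ≈ 0.3631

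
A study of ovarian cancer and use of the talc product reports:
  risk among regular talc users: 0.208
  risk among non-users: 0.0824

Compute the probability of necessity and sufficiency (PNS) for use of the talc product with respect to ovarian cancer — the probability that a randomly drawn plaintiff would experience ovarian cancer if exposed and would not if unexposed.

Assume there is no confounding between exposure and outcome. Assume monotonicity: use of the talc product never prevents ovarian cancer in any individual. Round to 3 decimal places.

Let p₁ = 0.208, p₀ = 0.0824.
Under exogeneity and monotonicity, PNS = p₁ − p₀.
PNS = 0.208 − 0.0824 = 0.1256

PNS ≈ 0.126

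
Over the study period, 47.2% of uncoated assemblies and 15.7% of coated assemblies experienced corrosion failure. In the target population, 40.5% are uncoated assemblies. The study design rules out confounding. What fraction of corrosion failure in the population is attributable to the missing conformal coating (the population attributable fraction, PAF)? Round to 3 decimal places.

p₁ = 0.472, p₀ = 0.157.
Overall risk P(Y=1) = π·p₁ + (1−π)·p₀ = 0.405×0.472 + 0.595×0.157 = 0.28458.
Under exogeneity, PAF = [P(Y=1) − p₀] / P(Y=1).
PAF = (0.28458 − 0.157) / 0.28458 ≈ 0.4483

PAF ≈ 0.448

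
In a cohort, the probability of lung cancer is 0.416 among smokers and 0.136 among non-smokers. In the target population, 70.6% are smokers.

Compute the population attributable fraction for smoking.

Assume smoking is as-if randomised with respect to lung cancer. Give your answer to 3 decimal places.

PAF ≈ 0.592

Let p₁ = 0.416, p₀ = 0.136.
Overall risk P(Y=1) = π·p₁ + (1−π)·p₀ = 0.706×0.416 + 0.294×0.136 = 0.33368.
Under exogeneity, PAF = [P(Y=1) − p₀] / P(Y=1).
PAF = (0.33368 − 0.136) / 0.33368 ≈ 0.5924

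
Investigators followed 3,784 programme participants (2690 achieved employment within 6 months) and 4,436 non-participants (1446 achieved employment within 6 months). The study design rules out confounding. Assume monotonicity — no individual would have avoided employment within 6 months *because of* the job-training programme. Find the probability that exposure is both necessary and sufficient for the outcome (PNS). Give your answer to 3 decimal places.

p₁ = P(outcome | exposed) = 2690/3784 = 0.71089
p₀ = P(outcome | unexposed) = 1446/4436 = 0.32597
Under exogeneity and monotonicity, PNS = p₁ − p₀.
PNS = 0.71089 − 0.32597 = 0.38492

PNS ≈ 0.385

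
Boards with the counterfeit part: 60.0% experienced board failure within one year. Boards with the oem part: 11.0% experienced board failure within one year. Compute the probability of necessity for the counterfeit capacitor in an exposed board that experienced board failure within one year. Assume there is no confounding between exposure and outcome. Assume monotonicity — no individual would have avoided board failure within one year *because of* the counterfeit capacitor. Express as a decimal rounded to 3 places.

PN ≈ 0.817

p₁ = 0.6, p₀ = 0.11.
Under exogeneity and monotonicity, PN = (p₁ − p₀) / p₁.
PN = (0.6 − 0.11) / 0.6 = 0.49 / 0.6 ≈ 0.8167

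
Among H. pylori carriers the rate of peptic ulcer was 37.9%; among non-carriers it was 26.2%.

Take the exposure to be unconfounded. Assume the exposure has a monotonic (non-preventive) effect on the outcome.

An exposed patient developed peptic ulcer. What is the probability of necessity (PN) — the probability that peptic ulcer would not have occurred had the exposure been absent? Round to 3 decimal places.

PN ≈ 0.309

p₁ = 0.379, p₀ = 0.262.
Under exogeneity and monotonicity, PN = (p₁ − p₀) / p₁.
PN = (0.379 − 0.262) / 0.379 = 0.117 / 0.379 ≈ 0.3087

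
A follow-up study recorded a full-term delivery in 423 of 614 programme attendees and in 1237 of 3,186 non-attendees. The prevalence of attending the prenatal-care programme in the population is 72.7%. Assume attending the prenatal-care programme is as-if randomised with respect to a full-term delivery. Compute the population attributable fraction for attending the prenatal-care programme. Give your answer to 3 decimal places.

p₁ = P(outcome | exposed) = 423/614 = 0.68893
p₀ = P(outcome | unexposed) = 1237/3186 = 0.38826
Overall risk P(Y=1) = π·p₁ + (1−π)·p₀ = 0.727×0.68893 + 0.273×0.38826 = 0.60684.
Under exogeneity, PAF = [P(Y=1) − p₀] / P(Y=1).
PAF = (0.60684 − 0.38826) / 0.60684 ≈ 0.3602

PAF ≈ 0.360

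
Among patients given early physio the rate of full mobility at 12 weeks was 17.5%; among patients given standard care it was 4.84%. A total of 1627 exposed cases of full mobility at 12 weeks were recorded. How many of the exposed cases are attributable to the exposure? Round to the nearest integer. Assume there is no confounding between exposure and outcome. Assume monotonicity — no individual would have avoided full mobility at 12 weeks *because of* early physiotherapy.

about 1177 cases

p₁ = 0.175, p₀ = 0.0484.
PN = (p₁ − p₀)/p₁ = (0.175 − 0.0484) / 0.175 ≈ 0.72343.
Attributable cases ≈ PN × (exposed cases) = 0.72343 × 1627 ≈ 1177.02.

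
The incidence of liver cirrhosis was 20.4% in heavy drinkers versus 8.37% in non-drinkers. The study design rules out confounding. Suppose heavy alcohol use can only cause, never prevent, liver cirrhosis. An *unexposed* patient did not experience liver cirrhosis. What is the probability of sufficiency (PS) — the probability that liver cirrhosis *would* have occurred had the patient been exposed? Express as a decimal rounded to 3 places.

p₁ = 0.204, p₀ = 0.0837.
Under exogeneity and monotonicity, PS = (p₁ − p₀) / (1 − p₀).
PS = (0.204 − 0.0837) / (1 − 0.0837) = 0.1203 / 0.9163 ≈ 0.1313

PS ≈ 0.131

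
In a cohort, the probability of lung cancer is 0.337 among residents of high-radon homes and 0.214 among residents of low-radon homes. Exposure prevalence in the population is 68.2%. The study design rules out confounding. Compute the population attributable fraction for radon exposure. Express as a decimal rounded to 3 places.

PAF ≈ 0.282

Let p₁ = 0.337, p₀ = 0.214.
Overall risk P(Y=1) = π·p₁ + (1−π)·p₀ = 0.682×0.337 + 0.318×0.214 = 0.29789.
Under exogeneity, PAF = [P(Y=1) − p₀] / P(Y=1).
PAF = (0.29789 − 0.214) / 0.29789 ≈ 0.2816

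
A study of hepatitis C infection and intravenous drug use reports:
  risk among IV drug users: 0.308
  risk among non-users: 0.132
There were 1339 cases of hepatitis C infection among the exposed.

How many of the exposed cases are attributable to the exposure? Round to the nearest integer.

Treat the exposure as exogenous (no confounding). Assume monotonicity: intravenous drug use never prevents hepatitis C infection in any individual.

Let p₁ = 0.308, p₀ = 0.132.
PN = (p₁ − p₀)/p₁ = (0.308 − 0.132) / 0.308 ≈ 0.57143.
Attributable cases ≈ PN × (exposed cases) = 0.57143 × 1339 ≈ 765.14.

about 765 cases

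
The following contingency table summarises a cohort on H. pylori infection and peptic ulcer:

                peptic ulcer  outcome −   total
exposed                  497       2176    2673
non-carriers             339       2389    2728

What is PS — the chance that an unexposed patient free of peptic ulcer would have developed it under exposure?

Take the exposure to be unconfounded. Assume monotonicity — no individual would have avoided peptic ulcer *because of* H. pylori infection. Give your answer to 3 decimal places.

p₁ = P(outcome | exposed) = 497/2673 = 0.18593
p₀ = P(outcome | unexposed) = 339/2728 = 0.12427
Under exogeneity and monotonicity, PS = (p₁ − p₀)/(1 − p₀).
PS = (0.18593 − 0.12427) / 0.87573 ≈ 0.0704

PS ≈ 0.070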